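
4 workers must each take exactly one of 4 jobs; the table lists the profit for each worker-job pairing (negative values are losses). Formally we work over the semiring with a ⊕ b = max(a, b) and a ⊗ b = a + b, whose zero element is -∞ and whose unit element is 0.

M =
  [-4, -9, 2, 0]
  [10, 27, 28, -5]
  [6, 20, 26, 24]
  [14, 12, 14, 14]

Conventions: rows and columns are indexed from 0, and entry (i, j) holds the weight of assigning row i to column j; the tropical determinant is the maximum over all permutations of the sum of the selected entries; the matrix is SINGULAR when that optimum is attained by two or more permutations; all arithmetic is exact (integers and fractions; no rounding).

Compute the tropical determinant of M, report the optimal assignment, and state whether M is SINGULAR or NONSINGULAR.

σ = (0, 1, 2, 3): (-4) + 27 + 26 + 14 = 63
σ = (0, 1, 3, 2): (-4) + 27 + 24 + 14 = 61
σ = (0, 2, 1, 3): (-4) + 28 + 20 + 14 = 58
σ = (0, 2, 3, 1): (-4) + 28 + 24 + 12 = 60
σ = (0, 3, 1, 2): (-4) + (-5) + 20 + 14 = 25
σ = (0, 3, 2, 1): (-4) + (-5) + 26 + 12 = 29
σ = (1, 0, 2, 3): (-9) + 10 + 26 + 14 = 41
σ = (1, 0, 3, 2): (-9) + 10 + 24 + 14 = 39
σ = (1, 2, 0, 3): (-9) + 28 + 6 + 14 = 39
σ = (1, 2, 3, 0): (-9) + 28 + 24 + 14 = 57
σ = (1, 3, 0, 2): (-9) + (-5) + 6 + 14 = 6
σ = (1, 3, 2, 0): (-9) + (-5) + 26 + 14 = 26
σ = (2, 0, 1, 3): 2 + 10 + 20 + 14 = 46
σ = (2, 0, 3, 1): 2 + 10 + 24 + 12 = 48
σ = (2, 1, 0, 3): 2 + 27 + 6 + 14 = 49
σ = (2, 1, 3, 0): 2 + 27 + 24 + 14 = 67
σ = (2, 3, 0, 1): 2 + (-5) + 6 + 12 = 15
σ = (2, 3, 1, 0): 2 + (-5) + 20 + 14 = 31
σ = (3, 0, 1, 2): 0 + 10 + 20 + 14 = 44
σ = (3, 0, 2, 1): 0 + 10 + 26 + 12 = 48
σ = (3, 1, 0, 2): 0 + 27 + 6 + 14 = 47
σ = (3, 1, 2, 0): 0 + 27 + 26 + 14 = 67
σ = (3, 2, 0, 1): 0 + 28 + 6 + 12 = 46
σ = (3, 2, 1, 0): 0 + 28 + 20 + 14 = 62
Optimal value attained by: σ = (2, 1, 3, 0).
Answer: det⊕(M) = 67; verdict: SINGULAR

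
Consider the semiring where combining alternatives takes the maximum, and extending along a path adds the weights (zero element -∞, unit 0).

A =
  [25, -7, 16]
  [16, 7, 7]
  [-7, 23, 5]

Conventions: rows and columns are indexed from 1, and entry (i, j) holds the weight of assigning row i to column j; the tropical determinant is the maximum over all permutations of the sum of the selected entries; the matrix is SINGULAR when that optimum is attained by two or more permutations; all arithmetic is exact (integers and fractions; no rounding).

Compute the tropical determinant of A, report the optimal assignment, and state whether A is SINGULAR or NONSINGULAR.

σ = (1, 2, 3): 25 + 7 + 5 = 37
σ = (1, 3, 2): 25 + 7 + 23 = 55
σ = (2, 1, 3): (-7) + 16 + 5 = 14
σ = (2, 3, 1): (-7) + 7 + (-7) = -7
σ = (3, 1, 2): 16 + 16 + 23 = 55
σ = (3, 2, 1): 16 + 7 + (-7) = 16
Optimal value attained by: σ = (1, 3, 2).
Answer: det⊕(A) = 55; verdict: SINGULAR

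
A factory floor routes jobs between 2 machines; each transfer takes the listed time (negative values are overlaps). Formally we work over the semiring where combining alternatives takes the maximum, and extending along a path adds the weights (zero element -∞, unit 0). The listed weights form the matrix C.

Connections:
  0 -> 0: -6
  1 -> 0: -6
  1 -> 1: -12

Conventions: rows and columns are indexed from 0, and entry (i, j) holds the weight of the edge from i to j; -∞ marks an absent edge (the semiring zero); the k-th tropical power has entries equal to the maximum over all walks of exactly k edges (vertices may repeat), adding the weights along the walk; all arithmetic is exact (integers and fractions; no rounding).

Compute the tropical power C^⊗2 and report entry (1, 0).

C^⊗2:
  [-12, -∞]
  [-12, -24]
Key observation: the optimum is the walk 1->0->0, with weight (-6) + (-6) = -12.
Optimal value attained by: walk 1->0->0.
Answer: (C^⊗2)[1][0] = -12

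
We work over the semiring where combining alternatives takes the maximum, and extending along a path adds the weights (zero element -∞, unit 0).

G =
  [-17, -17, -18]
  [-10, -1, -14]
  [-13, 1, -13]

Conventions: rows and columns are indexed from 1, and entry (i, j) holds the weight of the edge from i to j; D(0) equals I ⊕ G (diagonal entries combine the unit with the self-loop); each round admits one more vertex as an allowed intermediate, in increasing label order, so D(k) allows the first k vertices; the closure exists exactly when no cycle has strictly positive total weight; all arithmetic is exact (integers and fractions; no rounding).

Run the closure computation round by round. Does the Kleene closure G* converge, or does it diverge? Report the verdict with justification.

D(0):
  [0, -17, -18]
  [-10, 0, -14]
  [-13, 1, 0]
D(1):
  [0, -17, -18]
  [-10, 0, -14]
  [-13, 1, 0]
D(2):
  [0, -17, -18]
  [-10, 0, -14]
  [-9, 1, 0]
D(3):
  [0, -17, -18]
  [-10, 0, -14]
  [-9, 1, 0]
Key observation: every diagonal entry stays at the unit through all rounds, so no improving cycle exists.
Answer: CONVERGES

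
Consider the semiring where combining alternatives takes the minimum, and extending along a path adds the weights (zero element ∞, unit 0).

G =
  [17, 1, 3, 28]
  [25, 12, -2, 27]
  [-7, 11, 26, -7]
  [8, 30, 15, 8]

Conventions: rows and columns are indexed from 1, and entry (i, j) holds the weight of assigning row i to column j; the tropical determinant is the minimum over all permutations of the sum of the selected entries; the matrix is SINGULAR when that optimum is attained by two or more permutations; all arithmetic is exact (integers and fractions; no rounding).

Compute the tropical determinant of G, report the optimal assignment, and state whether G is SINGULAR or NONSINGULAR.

σ = (1, 2, 3, 4): 17 + 12 + 26 + 8 = 63
σ = (1, 2, 4, 3): 17 + 12 + (-7) + 15 = 37
σ = (1, 3, 2, 4): 17 + (-2) + 11 + 8 = 34
σ = (1, 3, 4, 2): 17 + (-2) + (-7) + 30 = 38
σ = (1, 4, 2, 3): 17 + 27 + 11 + 15 = 70
σ = (1, 4, 3, 2): 17 + 27 + 26 + 30 = 100
σ = (2, 1, 3, 4): 1 + 25 + 26 + 8 = 60
σ = (2, 1, 4, 3): 1 + 25 + (-7) + 15 = 34
σ = (2, 3, 1, 4): 1 + (-2) + (-7) + 8 = 0
σ = (2, 3, 4, 1): 1 + (-2) + (-7) + 8 = 0
σ = (2, 4, 1, 3): 1 + 27 + (-7) + 15 = 36
σ = (2, 4, 3, 1): 1 + 27 + 26 + 8 = 62
σ = (3, 1, 2, 4): 3 + 25 + 11 + 8 = 47
σ = (3, 1, 4, 2): 3 + 25 + (-7) + 30 = 51
σ = (3, 2, 1, 4): 3 + 12 + (-7) + 8 = 16
σ = (3, 2, 4, 1): 3 + 12 + (-7) + 8 = 16
σ = (3, 4, 1, 2): 3 + 27 + (-7) + 30 = 53
σ = (3, 4, 2, 1): 3 + 27 + 11 + 8 = 49
σ = (4, 1, 2, 3): 28 + 25 + 11 + 15 = 79
σ = (4, 1, 3, 2): 28 + 25 + 26 + 30 = 109
σ = (4, 2, 1, 3): 28 + 12 + (-7) + 15 = 48
σ = (4, 2, 3, 1): 28 + 12 + 26 + 8 = 74
σ = (4, 3, 1, 2): 28 + (-2) + (-7) + 30 = 49
σ = (4, 3, 2, 1): 28 + (-2) + 11 + 8 = 45
Optimal value attained by: σ = (2, 3, 1, 4).
Answer: det⊕(G) = 0; verdict: SINGULAR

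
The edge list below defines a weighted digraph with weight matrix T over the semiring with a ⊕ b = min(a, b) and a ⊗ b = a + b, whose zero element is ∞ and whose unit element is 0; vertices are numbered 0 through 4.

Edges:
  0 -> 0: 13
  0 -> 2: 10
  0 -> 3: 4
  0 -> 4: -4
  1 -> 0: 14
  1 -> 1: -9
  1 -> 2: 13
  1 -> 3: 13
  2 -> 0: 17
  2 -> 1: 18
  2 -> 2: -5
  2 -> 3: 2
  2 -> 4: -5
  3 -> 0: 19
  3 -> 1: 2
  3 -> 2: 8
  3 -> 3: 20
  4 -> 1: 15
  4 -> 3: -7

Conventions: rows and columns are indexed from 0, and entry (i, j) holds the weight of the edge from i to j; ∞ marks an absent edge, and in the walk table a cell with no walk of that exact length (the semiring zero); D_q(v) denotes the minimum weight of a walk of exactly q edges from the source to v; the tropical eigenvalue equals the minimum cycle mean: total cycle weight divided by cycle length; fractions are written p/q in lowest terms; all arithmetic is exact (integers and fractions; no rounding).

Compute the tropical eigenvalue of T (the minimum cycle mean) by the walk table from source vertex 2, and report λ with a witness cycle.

q=0: [∞, ∞, 0, ∞, ∞]
q=1: [17, 18, -5, 2, -5]
q=2: [12, 4, -10, -12, -10]
q=3: [7, -10, -15, -17, -15]
q=4: [2, -19, -20, -22, -20]
q=5: [-5, -28, -25, -27, -25]
Optimal cycle mean attained by: cycle 1->1, total (-9), length 1.
Answer: λ = -9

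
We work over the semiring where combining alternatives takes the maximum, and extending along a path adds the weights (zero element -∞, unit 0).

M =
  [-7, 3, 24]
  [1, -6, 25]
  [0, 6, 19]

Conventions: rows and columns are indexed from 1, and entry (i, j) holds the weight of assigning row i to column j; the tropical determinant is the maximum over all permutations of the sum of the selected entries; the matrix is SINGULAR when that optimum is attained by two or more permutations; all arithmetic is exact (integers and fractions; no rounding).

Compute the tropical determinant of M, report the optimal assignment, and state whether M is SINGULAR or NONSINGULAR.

σ = (1, 2, 3): (-7) + (-6) + 19 = 6
σ = (1, 3, 2): (-7) + 25 + 6 = 24
σ = (2, 1, 3): 3 + 1 + 19 = 23
σ = (2, 3, 1): 3 + 25 + 0 = 28
σ = (3, 1, 2): 24 + 1 + 6 = 31
σ = (3, 2, 1): 24 + (-6) + 0 = 18
Optimal value attained by: σ = (3, 1, 2).
Answer: det⊕(M) = 31; verdict: NONSINGULAR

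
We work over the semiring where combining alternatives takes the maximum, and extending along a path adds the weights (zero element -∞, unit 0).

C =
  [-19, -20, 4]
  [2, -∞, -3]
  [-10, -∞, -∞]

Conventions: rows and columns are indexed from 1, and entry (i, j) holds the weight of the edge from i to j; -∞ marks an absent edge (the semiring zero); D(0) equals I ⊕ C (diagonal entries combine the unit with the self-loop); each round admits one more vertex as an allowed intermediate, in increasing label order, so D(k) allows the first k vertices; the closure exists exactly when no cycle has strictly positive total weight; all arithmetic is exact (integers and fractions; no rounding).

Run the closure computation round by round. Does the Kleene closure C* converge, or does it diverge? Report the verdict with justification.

D(0):
  [0, -20, 4]
  [2, 0, -3]
  [-10, -∞, 0]
D(1):
  [0, -20, 4]
  [2, 0, 6]
  [-10, -30, 0]
D(2):
  [0, -20, 4]
  [2, 0, 6]
  [-10, -30, 0]
D(3):
  [0, -20, 4]
  [2, 0, 6]
  [-10, -30, 0]
Key observation: every diagonal entry stays at the unit through all rounds, so no improving cycle exists.
Answer: CONVERGES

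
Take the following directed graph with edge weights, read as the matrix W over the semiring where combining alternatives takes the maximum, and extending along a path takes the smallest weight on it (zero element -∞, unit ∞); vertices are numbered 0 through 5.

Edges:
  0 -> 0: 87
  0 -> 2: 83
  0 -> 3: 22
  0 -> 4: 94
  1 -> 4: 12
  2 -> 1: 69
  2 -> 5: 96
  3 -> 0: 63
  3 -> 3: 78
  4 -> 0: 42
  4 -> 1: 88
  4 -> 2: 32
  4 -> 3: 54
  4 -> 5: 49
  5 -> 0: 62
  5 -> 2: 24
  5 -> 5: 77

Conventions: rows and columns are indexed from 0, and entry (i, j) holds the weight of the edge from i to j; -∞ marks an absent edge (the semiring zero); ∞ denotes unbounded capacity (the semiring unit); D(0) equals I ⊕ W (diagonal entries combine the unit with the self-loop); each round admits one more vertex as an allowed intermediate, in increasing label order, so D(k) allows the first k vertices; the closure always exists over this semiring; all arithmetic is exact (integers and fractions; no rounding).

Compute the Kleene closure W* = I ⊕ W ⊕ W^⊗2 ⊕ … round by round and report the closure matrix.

D(0):
  [∞, -∞, 83, 22, 94, -∞]
  [-∞, ∞, -∞, -∞, 12, -∞]
  [-∞, 69, ∞, -∞, -∞, 96]
  [63, -∞, -∞, ∞, -∞, -∞]
  [42, 88, 32, 54, ∞, 49]
  [62, -∞, 24, -∞, -∞, ∞]
D(1):
  [∞, -∞, 83, 22, 94, -∞]
  [-∞, ∞, -∞, -∞, 12, -∞]
  [-∞, 69, ∞, -∞, -∞, 96]
  [63, -∞, 63, ∞, 63, -∞]
  [42, 88, 42, 54, ∞, 49]
  [62, -∞, 62, 22, 62, ∞]
D(2):
  [∞, -∞, 83, 22, 94, -∞]
  [-∞, ∞, -∞, -∞, 12, -∞]
  [-∞, 69, ∞, -∞, 12, 96]
  [63, -∞, 63, ∞, 63, -∞]
  [42, 88, 42, 54, ∞, 49]
  [62, -∞, 62, 22, 62, ∞]
D(3):
  [∞, 69, 83, 22, 94, 83]
  [-∞, ∞, -∞, -∞, 12, -∞]
  [-∞, 69, ∞, -∞, 12, 96]
  [63, 63, 63, ∞, 63, 63]
  [42, 88, 42, 54, ∞, 49]
  [62, 62, 62, 22, 62, ∞]
D(4):
  [∞, 69, 83, 22, 94, 83]
  [-∞, ∞, -∞, -∞, 12, -∞]
  [-∞, 69, ∞, -∞, 12, 96]
  [63, 63, 63, ∞, 63, 63]
  [54, 88, 54, 54, ∞, 54]
  [62, 62, 62, 22, 62, ∞]
D(5):
  [∞, 88, 83, 54, 94, 83]
  [12, ∞, 12, 12, 12, 12]
  [12, 69, ∞, 12, 12, 96]
  [63, 63, 63, ∞, 63, 63]
  [54, 88, 54, 54, ∞, 54]
  [62, 62, 62, 54, 62, ∞]
D(6):
  [∞, 88, 83, 54, 94, 83]
  [12, ∞, 12, 12, 12, 12]
  [62, 69, ∞, 54, 62, 96]
  [63, 63, 63, ∞, 63, 63]
  [54, 88, 54, 54, ∞, 54]
  [62, 62, 62, 54, 62, ∞]
Answer: W* = [[∞, 88, 83, 54, 94, 83], [12, ∞, 12, 12, 12, 12], [62, 69, ∞, 54, 62, 96], [63, 63, 63, ∞, 63, 63], [54, 88, 54, 54, ∞, 54], [62, 62, 62, 54, 62, ∞]]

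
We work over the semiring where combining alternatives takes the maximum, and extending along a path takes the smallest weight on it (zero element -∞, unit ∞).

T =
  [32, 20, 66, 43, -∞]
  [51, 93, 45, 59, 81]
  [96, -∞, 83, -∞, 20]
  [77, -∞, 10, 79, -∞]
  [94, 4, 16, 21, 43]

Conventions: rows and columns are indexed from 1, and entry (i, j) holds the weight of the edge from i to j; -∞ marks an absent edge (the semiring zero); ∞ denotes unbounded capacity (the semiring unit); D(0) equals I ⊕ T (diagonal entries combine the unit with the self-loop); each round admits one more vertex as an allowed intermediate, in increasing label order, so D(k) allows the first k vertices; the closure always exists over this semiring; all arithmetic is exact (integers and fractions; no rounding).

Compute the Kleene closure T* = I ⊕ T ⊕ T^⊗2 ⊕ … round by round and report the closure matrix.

D(0):
  [∞, 20, 66, 43, -∞]
  [51, ∞, 45, 59, 81]
  [96, -∞, ∞, -∞, 20]
  [77, -∞, 10, ∞, -∞]
  [94, 4, 16, 21, ∞]
D(1):
  [∞, 20, 66, 43, -∞]
  [51, ∞, 51, 59, 81]
  [96, 20, ∞, 43, 20]
  [77, 20, 66, ∞, -∞]
  [94, 20, 66, 43, ∞]
D(2):
  [∞, 20, 66, 43, 20]
  [51, ∞, 51, 59, 81]
  [96, 20, ∞, 43, 20]
  [77, 20, 66, ∞, 20]
  [94, 20, 66, 43, ∞]
D(3):
  [∞, 20, 66, 43, 20]
  [51, ∞, 51, 59, 81]
  [96, 20, ∞, 43, 20]
  [77, 20, 66, ∞, 20]
  [94, 20, 66, 43, ∞]
D(4):
  [∞, 20, 66, 43, 20]
  [59, ∞, 59, 59, 81]
  [96, 20, ∞, 43, 20]
  [77, 20, 66, ∞, 20]
  [94, 20, 66, 43, ∞]
D(5):
  [∞, 20, 66, 43, 20]
  [81, ∞, 66, 59, 81]
  [96, 20, ∞, 43, 20]
  [77, 20, 66, ∞, 20]
  [94, 20, 66, 43, ∞]
Answer: T* = [[∞, 20, 66, 43, 20], [81, ∞, 66, 59, 81], [96, 20, ∞, 43, 20], [77, 20, 66, ∞, 20], [94, 20, 66, 43, ∞]]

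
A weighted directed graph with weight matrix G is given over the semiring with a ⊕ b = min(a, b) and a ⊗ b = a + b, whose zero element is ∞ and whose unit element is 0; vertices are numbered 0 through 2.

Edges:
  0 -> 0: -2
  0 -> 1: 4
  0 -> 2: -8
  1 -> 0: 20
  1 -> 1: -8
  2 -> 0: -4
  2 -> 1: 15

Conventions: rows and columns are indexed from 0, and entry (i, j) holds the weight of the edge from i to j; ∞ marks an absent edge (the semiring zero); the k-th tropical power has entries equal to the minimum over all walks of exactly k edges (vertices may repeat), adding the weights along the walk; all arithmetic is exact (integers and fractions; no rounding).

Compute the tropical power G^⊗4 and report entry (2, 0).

G^⊗2:
  [-12, -4, -10]
  [12, -16, 12]
  [-6, 0, -12]
G^⊗3:
  [-14, -12, -20]
  [4, -24, 4]
  [-16, -8, -14]
G^⊗4:
  [-24, -20, -22]
  [-4, -32, -4]
  [-18, -16, -24]
Key observation: the optimum is the walk 2->0->0->2->0, with weight (-4) + (-2) + (-8) + (-4) = -18.
Optimal value attained by: walk 2->0->0->2->0.
Answer: (G^⊗4)[2][0] = -18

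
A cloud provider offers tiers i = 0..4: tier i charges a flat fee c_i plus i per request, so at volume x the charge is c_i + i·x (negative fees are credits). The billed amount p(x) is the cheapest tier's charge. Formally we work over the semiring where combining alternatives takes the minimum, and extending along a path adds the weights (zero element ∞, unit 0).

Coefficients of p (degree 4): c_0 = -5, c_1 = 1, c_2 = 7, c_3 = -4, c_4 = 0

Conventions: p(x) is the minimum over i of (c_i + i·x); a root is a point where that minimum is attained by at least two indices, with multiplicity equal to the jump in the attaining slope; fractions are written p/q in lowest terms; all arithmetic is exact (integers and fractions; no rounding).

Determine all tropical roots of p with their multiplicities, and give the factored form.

hull edge (i=0, c=-5) to (i=3, c=-4): slope 1/3, span 3
hull edge (i=3, c=-4) to (i=4, c=0): slope 4, span 1
Factored form: p(x) = 0 ⊗ (x ⊕ (-4)) ⊗ (x ⊕ (-1/3)) ⊗ (x ⊕ (-1/3)) ⊗ (x ⊕ (-1/3))
Answer: roots = -4 (mult 1), -1/3 (mult 3)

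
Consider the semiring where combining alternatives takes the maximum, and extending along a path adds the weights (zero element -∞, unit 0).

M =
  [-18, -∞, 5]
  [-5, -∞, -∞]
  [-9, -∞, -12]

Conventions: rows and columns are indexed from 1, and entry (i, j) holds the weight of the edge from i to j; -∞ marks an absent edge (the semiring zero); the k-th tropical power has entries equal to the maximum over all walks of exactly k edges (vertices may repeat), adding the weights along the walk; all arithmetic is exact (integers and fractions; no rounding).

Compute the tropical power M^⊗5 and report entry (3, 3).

M^⊗2:
  [-4, -∞, -7]
  [-23, -∞, 0]
  [-21, -∞, -4]
M^⊗3:
  [-16, -∞, 1]
  [-9, -∞, -12]
  [-13, -∞, -16]
M^⊗4:
  [-8, -∞, -11]
  [-21, -∞, -4]
  [-25, -∞, -8]
M^⊗5:
  [-20, -∞, -3]
  [-13, -∞, -16]
  [-17, -∞, -20]
Key observation: the optimum is the walk 3->1->3->1->3->3, with weight (-9) + 5 + (-9) + 5 + (-12) = -20.
Optimal value attained by: walk 3->1->3->1->3->3.
Answer: (M^⊗5)[3][3] = -20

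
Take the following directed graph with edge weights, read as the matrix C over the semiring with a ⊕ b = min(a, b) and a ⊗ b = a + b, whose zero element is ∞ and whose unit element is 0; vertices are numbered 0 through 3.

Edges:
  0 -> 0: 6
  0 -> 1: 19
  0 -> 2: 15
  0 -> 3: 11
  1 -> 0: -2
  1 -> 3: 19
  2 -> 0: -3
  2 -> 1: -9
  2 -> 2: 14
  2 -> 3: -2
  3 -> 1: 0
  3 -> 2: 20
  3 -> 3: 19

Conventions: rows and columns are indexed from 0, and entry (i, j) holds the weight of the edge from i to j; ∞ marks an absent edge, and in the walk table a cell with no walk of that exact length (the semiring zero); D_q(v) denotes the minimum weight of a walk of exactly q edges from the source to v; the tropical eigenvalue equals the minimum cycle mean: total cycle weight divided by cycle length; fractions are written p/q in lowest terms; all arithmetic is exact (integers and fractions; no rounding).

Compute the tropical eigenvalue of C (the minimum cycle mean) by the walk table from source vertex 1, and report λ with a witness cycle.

q=0: [∞, 0, ∞, ∞]
q=1: [-2, ∞, ∞, 19]
q=2: [4, 17, 13, 9]
q=3: [10, 4, 19, 11]
q=4: [2, 10, 25, 17]
Optimal cycle mean attained by: cycle 0->2->1->0, total 15 + (-9) + (-2), length 3.
Answer: λ = 4/3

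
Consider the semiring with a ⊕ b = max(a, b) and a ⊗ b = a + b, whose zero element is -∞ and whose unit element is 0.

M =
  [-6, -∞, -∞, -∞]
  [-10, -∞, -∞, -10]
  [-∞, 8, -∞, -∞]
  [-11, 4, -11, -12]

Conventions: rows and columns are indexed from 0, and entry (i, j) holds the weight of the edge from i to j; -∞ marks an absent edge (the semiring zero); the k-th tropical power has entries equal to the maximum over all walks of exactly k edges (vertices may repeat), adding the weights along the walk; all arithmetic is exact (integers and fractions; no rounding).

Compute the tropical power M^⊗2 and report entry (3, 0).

M^⊗2:
  [-12, -∞, -∞, -∞]
  [-16, -6, -21, -22]
  [-2, -∞, -∞, -2]
  [-6, -3, -23, -6]
Key observation: the optimum is the walk 3->1->0, with weight 4 + (-10) = -6.
Optimal value attained by: walk 3->1->0.
Answer: (M^⊗2)[3][0] = -6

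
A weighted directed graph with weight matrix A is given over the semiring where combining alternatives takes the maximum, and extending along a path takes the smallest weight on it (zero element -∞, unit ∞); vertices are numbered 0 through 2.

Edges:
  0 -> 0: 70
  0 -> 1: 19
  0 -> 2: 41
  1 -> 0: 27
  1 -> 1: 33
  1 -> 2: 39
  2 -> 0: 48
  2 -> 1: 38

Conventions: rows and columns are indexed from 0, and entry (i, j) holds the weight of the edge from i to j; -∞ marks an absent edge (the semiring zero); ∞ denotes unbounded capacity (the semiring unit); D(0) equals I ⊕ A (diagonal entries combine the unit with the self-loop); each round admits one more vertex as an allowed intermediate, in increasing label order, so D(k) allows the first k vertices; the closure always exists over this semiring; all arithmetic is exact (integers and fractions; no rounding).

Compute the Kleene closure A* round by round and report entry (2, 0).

D(0):
  [∞, 19, 41]
  [27, ∞, 39]
  [48, 38, ∞]
D(1):
  [∞, 19, 41]
  [27, ∞, 39]
  [48, 38, ∞]
D(2):
  [∞, 19, 41]
  [27, ∞, 39]
  [48, 38, ∞]
D(3):
  [∞, 38, 41]
  [39, ∞, 39]
  [48, 38, ∞]
Answer: A*[2][0] = 48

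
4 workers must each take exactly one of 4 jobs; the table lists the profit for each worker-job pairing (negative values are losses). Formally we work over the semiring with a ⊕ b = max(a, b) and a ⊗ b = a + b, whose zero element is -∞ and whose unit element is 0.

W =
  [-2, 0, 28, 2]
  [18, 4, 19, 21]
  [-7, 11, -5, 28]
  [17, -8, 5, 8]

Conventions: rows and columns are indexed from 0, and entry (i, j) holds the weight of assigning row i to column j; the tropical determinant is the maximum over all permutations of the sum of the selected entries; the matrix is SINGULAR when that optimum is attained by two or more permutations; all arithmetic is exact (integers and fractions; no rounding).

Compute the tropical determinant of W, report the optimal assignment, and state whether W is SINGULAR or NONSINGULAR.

σ = (0, 1, 2, 3): (-2) + 4 + (-5) + 8 = 5
σ = (0, 1, 3, 2): (-2) + 4 + 28 + 5 = 35
σ = (0, 2, 1, 3): (-2) + 19 + 11 + 8 = 36
σ = (0, 2, 3, 1): (-2) + 19 + 28 + (-8) = 37
σ = (0, 3, 1, 2): (-2) + 21 + 11 + 5 = 35
σ = (0, 3, 2, 1): (-2) + 21 + (-5) + (-8) = 6
σ = (1, 0, 2, 3): 0 + 18 + (-5) + 8 = 21
σ = (1, 0, 3, 2): 0 + 18 + 28 + 5 = 51
σ = (1, 2, 0, 3): 0 + 19 + (-7) + 8 = 20
σ = (1, 2, 3, 0): 0 + 19 + 28 + 17 = 64
σ = (1, 3, 0, 2): 0 + 21 + (-7) + 5 = 19
σ = (1, 3, 2, 0): 0 + 21 + (-5) + 17 = 33
σ = (2, 0, 1, 3): 28 + 18 + 11 + 8 = 65
σ = (2, 0, 3, 1): 28 + 18 + 28 + (-8) = 66
σ = (2, 1, 0, 3): 28 + 4 + (-7) + 8 = 33
σ = (2, 1, 3, 0): 28 + 4 + 28 + 17 = 77
σ = (2, 3, 0, 1): 28 + 21 + (-7) + (-8) = 34
σ = (2, 3, 1, 0): 28 + 21 + 11 + 17 = 77
σ = (3, 0, 1, 2): 2 + 18 + 11 + 5 = 36
σ = (3, 0, 2, 1): 2 + 18 + (-5) + (-8) = 7
σ = (3, 1, 0, 2): 2 + 4 + (-7) + 5 = 4
σ = (3, 1, 2, 0): 2 + 4 + (-5) + 17 = 18
σ = (3, 2, 0, 1): 2 + 19 + (-7) + (-8) = 6
σ = (3, 2, 1, 0): 2 + 19 + 11 + 17 = 49
Optimal value attained by: σ = (2, 1, 3, 0).
Answer: det⊕(W) = 77; verdict: SINGULAR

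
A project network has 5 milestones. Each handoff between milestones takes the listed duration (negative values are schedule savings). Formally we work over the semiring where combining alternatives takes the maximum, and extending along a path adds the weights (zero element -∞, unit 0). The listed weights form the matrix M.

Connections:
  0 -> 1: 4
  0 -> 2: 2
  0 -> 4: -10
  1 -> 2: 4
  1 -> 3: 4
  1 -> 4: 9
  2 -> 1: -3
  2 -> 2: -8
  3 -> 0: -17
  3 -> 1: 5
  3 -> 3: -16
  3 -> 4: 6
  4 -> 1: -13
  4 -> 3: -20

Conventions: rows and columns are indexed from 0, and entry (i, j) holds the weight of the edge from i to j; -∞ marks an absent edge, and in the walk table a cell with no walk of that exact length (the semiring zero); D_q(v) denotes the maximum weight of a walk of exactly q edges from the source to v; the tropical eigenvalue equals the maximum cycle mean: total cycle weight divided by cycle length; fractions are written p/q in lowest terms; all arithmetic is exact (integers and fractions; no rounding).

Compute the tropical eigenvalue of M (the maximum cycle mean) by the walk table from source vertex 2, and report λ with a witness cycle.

q=0: [-∞, -∞, 0, -∞, -∞]
q=1: [-∞, -3, -8, -∞, -∞]
q=2: [-∞, -11, 1, 1, 6]
q=3: [-16, 6, -7, -7, 7]
q=4: [-24, -2, 10, 10, 15]
q=5: [-7, 15, 2, 2, 16]
Optimal cycle mean attained by: cycle 1->3->1, total 4 + 5, length 2.
Answer: λ = 9/2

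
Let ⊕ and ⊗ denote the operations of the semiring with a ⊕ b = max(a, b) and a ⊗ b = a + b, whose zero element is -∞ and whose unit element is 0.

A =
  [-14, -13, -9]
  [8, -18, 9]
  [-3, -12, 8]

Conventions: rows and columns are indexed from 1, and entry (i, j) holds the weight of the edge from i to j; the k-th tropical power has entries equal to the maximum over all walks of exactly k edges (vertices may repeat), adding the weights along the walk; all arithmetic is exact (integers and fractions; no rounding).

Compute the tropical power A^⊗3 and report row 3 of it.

A^⊗2:
  [-5, -21, -1]
  [6, -3, 17]
  [5, -4, 16]
A^⊗3:
  [-4, -13, 7]
  [14, 5, 25]
  [13, 4, 24]
Answer: row 3 of A^⊗3 = [13, 4, 24]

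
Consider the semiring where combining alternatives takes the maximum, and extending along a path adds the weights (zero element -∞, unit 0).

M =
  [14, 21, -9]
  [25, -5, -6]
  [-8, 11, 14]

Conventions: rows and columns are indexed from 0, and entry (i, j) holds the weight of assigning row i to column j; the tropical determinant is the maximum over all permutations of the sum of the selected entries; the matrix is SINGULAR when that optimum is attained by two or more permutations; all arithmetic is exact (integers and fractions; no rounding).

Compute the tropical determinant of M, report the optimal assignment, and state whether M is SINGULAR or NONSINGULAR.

σ = (0, 1, 2): 14 + (-5) + 14 = 23
σ = (0, 2, 1): 14 + (-6) + 11 = 19
σ = (1, 0, 2): 21 + 25 + 14 = 60
σ = (1, 2, 0): 21 + (-6) + (-8) = 7
σ = (2, 0, 1): (-9) + 25 + 11 = 27
σ = (2, 1, 0): (-9) + (-5) + (-8) = -22
Optimal value attained by: σ = (1, 0, 2).
Answer: det⊕(M) = 60; verdict: NONSINGULAR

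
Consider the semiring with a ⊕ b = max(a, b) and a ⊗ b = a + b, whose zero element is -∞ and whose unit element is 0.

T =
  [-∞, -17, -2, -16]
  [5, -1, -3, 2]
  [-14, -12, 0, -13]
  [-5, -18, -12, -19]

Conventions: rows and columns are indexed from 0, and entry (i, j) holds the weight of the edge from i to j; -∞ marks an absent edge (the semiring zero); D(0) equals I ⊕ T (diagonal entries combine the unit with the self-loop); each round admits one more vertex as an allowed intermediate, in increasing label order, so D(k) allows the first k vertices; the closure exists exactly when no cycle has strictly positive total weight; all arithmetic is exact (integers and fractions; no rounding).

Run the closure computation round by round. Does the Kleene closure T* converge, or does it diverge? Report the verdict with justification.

D(0):
  [0, -17, -2, -16]
  [5, 0, -3, 2]
  [-14, -12, 0, -13]
  [-5, -18, -12, 0]
D(1):
  [0, -17, -2, -16]
  [5, 0, 3, 2]
  [-14, -12, 0, -13]
  [-5, -18, -7, 0]
D(2):
  [0, -17, -2, -15]
  [5, 0, 3, 2]
  [-7, -12, 0, -10]
  [-5, -18, -7, 0]
D(3):
  [0, -14, -2, -12]
  [5, 0, 3, 2]
  [-7, -12, 0, -10]
  [-5, -18, -7, 0]
D(4):
  [0, -14, -2, -12]
  [5, 0, 3, 2]
  [-7, -12, 0, -10]
  [-5, -18, -7, 0]
Key observation: every diagonal entry stays at the unit through all rounds, so no improving cycle exists.
Answer: CONVERGES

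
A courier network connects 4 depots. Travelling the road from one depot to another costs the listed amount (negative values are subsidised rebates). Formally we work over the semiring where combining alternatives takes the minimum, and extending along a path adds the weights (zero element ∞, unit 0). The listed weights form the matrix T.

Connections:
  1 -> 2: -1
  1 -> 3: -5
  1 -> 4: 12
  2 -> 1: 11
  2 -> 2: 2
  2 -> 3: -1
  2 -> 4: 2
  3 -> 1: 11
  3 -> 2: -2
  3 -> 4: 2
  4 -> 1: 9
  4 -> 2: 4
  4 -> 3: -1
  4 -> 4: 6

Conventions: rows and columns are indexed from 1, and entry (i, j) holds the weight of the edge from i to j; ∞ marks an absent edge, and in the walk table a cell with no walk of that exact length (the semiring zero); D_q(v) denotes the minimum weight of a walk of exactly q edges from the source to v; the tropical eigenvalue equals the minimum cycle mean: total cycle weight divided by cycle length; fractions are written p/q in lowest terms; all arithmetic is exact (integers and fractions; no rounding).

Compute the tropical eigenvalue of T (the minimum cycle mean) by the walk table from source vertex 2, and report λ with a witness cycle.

q=0: [∞, 0, ∞, ∞]
q=1: [11, 2, -1, 2]
q=2: [10, -3, 1, 1]
q=3: [8, -1, -4, -1]
q=4: [7, -6, -2, -2]
Optimal cycle mean attained by: cycle 2->3->2, total (-1) + (-2), length 2.
Answer: λ = -3/2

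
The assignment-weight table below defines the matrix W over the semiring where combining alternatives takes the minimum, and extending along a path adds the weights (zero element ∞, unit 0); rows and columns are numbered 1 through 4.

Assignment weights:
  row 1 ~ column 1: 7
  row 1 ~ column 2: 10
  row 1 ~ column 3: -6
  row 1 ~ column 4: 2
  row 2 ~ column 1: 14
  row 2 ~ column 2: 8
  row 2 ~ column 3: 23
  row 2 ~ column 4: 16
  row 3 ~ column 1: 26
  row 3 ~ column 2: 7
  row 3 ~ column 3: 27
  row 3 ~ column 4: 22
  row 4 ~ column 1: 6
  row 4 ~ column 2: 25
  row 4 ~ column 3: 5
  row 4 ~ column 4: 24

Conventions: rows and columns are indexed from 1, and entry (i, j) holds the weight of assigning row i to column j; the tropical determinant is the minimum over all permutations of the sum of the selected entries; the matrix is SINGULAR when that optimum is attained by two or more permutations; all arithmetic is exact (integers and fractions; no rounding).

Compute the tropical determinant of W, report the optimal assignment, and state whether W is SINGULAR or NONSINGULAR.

σ = (1, 2, 3, 4): 7 + 8 + 27 + 24 = 66
σ = (1, 2, 4, 3): 7 + 8 + 22 + 5 = 42
σ = (1, 3, 2, 4): 7 + 23 + 7 + 24 = 61
σ = (1, 3, 4, 2): 7 + 23 + 22 + 25 = 77
σ = (1, 4, 2, 3): 7 + 16 + 7 + 5 = 35
σ = (1, 4, 3, 2): 7 + 16 + 27 + 25 = 75
σ = (2, 1, 3, 4): 10 + 14 + 27 + 24 = 75
σ = (2, 1, 4, 3): 10 + 14 + 22 + 5 = 51
σ = (2, 3, 1, 4): 10 + 23 + 26 + 24 = 83
σ = (2, 3, 4, 1): 10 + 23 + 22 + 6 = 61
σ = (2, 4, 1, 3): 10 + 16 + 26 + 5 = 57
σ = (2, 4, 3, 1): 10 + 16 + 27 + 6 = 59
σ = (3, 1, 2, 4): (-6) + 14 + 7 + 24 = 39
σ = (3, 1, 4, 2): (-6) + 14 + 22 + 25 = 55
σ = (3, 2, 1, 4): (-6) + 8 + 26 + 24 = 52
σ = (3, 2, 4, 1): (-6) + 8 + 22 + 6 = 30
σ = (3, 4, 1, 2): (-6) + 16 + 26 + 25 = 61
σ = (3, 4, 2, 1): (-6) + 16 + 7 + 6 = 23
σ = (4, 1, 2, 3): 2 + 14 + 7 + 5 = 28
σ = (4, 1, 3, 2): 2 + 14 + 27 + 25 = 68
σ = (4, 2, 1, 3): 2 + 8 + 26 + 5 = 41
σ = (4, 2, 3, 1): 2 + 8 + 27 + 6 = 43
σ = (4, 3, 1, 2): 2 + 23 + 26 + 25 = 76
σ = (4, 3, 2, 1): 2 + 23 + 7 + 6 = 38
Optimal value attained by: σ = (3, 4, 2, 1).
Answer: det⊕(W) = 23; verdict: NONSINGULAR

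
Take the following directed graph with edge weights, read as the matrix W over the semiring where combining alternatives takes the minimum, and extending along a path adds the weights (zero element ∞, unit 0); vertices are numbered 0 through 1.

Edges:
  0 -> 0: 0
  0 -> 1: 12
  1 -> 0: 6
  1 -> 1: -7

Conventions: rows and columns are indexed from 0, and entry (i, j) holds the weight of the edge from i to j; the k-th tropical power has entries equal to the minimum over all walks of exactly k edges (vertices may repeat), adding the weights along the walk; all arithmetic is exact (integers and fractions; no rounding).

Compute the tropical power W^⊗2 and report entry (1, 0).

W^⊗2:
  [0, 5]
  [-1, -14]
Key observation: the optimum is the walk 1->1->0, with weight (-7) + 6 = -1.
Optimal value attained by: walk 1->1->0.
Answer: (W^⊗2)[1][0] = -1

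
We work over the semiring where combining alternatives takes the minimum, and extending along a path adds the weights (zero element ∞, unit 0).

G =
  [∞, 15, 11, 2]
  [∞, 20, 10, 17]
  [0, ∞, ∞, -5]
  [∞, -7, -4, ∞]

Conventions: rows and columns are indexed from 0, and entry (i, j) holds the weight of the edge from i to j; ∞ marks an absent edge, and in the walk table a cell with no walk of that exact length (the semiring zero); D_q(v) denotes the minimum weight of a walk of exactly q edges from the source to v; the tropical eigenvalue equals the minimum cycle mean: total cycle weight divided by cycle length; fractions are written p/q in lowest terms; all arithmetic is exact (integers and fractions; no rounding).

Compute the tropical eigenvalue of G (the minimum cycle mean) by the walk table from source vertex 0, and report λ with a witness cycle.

q=0: [0, ∞, ∞, ∞]
q=1: [∞, 15, 11, 2]
q=2: [11, -5, -2, 6]
q=3: [-2, -1, 2, -7]
q=4: [2, -14, -11, -3]
Optimal cycle mean attained by: cycle 2->3->2, total (-5) + (-4), length 2.
Answer: λ = -9/2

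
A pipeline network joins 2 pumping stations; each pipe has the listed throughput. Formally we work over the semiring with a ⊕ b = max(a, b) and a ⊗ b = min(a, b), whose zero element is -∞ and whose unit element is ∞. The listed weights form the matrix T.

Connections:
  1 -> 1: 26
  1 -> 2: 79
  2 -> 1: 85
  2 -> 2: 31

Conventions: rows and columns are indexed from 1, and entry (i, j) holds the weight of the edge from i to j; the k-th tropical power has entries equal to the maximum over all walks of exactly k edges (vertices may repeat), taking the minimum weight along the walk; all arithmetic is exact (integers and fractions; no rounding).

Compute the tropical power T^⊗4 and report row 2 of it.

T^⊗2:
  [79, 31]
  [31, 79]
T^⊗3:
  [31, 79]
  [79, 31]
T^⊗4:
  [79, 31]
  [31, 79]
Answer: row 2 of T^⊗4 = [31, 79]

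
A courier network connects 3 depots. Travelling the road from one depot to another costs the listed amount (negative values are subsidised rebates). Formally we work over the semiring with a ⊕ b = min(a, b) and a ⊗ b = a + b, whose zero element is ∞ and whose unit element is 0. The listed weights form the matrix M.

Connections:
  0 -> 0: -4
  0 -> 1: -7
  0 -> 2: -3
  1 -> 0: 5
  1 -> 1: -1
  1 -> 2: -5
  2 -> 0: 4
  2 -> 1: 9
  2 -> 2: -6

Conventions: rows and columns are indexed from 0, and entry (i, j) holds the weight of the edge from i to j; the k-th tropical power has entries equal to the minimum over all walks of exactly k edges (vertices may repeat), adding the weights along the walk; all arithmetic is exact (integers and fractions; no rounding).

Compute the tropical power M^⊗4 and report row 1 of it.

M^⊗2:
  [-8, -11, -12]
  [-1, -2, -11]
  [-2, -3, -12]
M^⊗3:
  [-12, -15, -18]
  [-7, -8, -17]
  [-8, -9, -18]
M^⊗4:
  [-16, -19, -24]
  [-13, -14, -23]
  [-14, -15, -24]
Answer: row 1 of M^⊗4 = [-13, -14, -23]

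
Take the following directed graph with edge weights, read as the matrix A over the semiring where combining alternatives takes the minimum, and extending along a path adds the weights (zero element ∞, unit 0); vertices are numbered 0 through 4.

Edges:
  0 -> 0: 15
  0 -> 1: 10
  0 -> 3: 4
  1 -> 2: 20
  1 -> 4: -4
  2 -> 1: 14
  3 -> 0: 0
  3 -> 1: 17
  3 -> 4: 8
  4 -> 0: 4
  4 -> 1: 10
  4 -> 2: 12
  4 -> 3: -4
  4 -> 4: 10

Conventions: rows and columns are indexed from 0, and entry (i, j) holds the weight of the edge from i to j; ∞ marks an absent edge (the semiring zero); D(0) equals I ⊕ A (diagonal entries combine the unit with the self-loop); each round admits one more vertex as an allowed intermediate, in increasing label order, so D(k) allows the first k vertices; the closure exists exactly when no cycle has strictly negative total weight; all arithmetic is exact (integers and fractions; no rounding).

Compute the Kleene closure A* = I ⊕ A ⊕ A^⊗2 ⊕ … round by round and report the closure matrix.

D(0):
  [0, 10, ∞, 4, ∞]
  [∞, 0, 20, ∞, -4]
  [∞, 14, 0, ∞, ∞]
  [0, 17, ∞, 0, 8]
  [4, 10, 12, -4, 0]
D(1):
  [0, 10, ∞, 4, ∞]
  [∞, 0, 20, ∞, -4]
  [∞, 14, 0, ∞, ∞]
  [0, 10, ∞, 0, 8]
  [4, 10, 12, -4, 0]
D(2):
  [0, 10, 30, 4, 6]
  [∞, 0, 20, ∞, -4]
  [∞, 14, 0, ∞, 10]
  [0, 10, 30, 0, 6]
  [4, 10, 12, -4, 0]
D(3):
  [0, 10, 30, 4, 6]
  [∞, 0, 20, ∞, -4]
  [∞, 14, 0, ∞, 10]
  [0, 10, 30, 0, 6]
  [4, 10, 12, -4, 0]
D(4):
  [0, 10, 30, 4, 6]
  [∞, 0, 20, ∞, -4]
  [∞, 14, 0, ∞, 10]
  [0, 10, 30, 0, 6]
  [-4, 6, 12, -4, 0]
D(5):
  [0, 10, 18, 2, 6]
  [-8, 0, 8, -8, -4]
  [6, 14, 0, 6, 10]
  [0, 10, 18, 0, 6]
  [-4, 6, 12, -4, 0]
Answer: A* = [[0, 10, 18, 2, 6], [-8, 0, 8, -8, -4], [6, 14, 0, 6, 10], [0, 10, 18, 0, 6], [-4, 6, 12, -4, 0]]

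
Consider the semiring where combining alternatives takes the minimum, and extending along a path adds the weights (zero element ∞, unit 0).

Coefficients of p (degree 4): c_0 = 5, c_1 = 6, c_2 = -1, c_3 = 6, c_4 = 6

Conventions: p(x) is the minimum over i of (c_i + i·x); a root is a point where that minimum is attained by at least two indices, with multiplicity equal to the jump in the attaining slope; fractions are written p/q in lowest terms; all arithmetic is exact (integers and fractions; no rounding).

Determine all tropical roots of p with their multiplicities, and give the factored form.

hull edge (i=0, c=5) to (i=2, c=-1): slope -3, span 2
hull edge (i=2, c=-1) to (i=4, c=6): slope 7/2, span 2
Factored form: p(x) = 6 ⊗ (x ⊕ (-7/2)) ⊗ (x ⊕ (-7/2)) ⊗ (x ⊕ 3) ⊗ (x ⊕ 3)
Answer: roots = -7/2 (mult 2), 3 (mult 2)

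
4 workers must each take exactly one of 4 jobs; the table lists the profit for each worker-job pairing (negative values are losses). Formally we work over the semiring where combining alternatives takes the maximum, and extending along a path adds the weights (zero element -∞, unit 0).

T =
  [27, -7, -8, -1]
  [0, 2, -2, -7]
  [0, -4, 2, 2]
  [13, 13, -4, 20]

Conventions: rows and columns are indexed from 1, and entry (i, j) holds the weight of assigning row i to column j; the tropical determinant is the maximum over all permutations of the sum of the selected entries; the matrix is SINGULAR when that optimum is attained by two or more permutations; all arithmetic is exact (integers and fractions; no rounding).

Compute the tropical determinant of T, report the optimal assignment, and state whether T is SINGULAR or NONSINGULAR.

σ = (1, 2, 3, 4): 27 + 2 + 2 + 20 = 51
σ = (1, 2, 4, 3): 27 + 2 + 2 + (-4) = 27
σ = (1, 3, 2, 4): 27 + (-2) + (-4) + 20 = 41
σ = (1, 3, 4, 2): 27 + (-2) + 2 + 13 = 40
σ = (1, 4, 2, 3): 27 + (-7) + (-4) + (-4) = 12
σ = (1, 4, 3, 2): 27 + (-7) + 2 + 13 = 35
σ = (2, 1, 3, 4): (-7) + 0 + 2 + 20 = 15
σ = (2, 1, 4, 3): (-7) + 0 + 2 + (-4) = -9
σ = (2, 3, 1, 4): (-7) + (-2) + 0 + 20 = 11
σ = (2, 3, 4, 1): (-7) + (-2) + 2 + 13 = 6
σ = (2, 4, 1, 3): (-7) + (-7) + 0 + (-4) = -18
σ = (2, 4, 3, 1): (-7) + (-7) + 2 + 13 = 1
σ = (3, 1, 2, 4): (-8) + 0 + (-4) + 20 = 8
σ = (3, 1, 4, 2): (-8) + 0 + 2 + 13 = 7
σ = (3, 2, 1, 4): (-8) + 2 + 0 + 20 = 14
σ = (3, 2, 4, 1): (-8) + 2 + 2 + 13 = 9
σ = (3, 4, 1, 2): (-8) + (-7) + 0 + 13 = -2
σ = (3, 4, 2, 1): (-8) + (-7) + (-4) + 13 = -6
σ = (4, 1, 2, 3): (-1) + 0 + (-4) + (-4) = -9
σ = (4, 1, 3, 2): (-1) + 0 + 2 + 13 = 14
σ = (4, 2, 1, 3): (-1) + 2 + 0 + (-4) = -3
σ = (4, 2, 3, 1): (-1) + 2 + 2 + 13 = 16
σ = (4, 3, 1, 2): (-1) + (-2) + 0 + 13 = 10
σ = (4, 3, 2, 1): (-1) + (-2) + (-4) + 13 = 6
Optimal value attained by: σ = (1, 2, 3, 4).
Answer: det⊕(T) = 51; verdict: NONSINGULAR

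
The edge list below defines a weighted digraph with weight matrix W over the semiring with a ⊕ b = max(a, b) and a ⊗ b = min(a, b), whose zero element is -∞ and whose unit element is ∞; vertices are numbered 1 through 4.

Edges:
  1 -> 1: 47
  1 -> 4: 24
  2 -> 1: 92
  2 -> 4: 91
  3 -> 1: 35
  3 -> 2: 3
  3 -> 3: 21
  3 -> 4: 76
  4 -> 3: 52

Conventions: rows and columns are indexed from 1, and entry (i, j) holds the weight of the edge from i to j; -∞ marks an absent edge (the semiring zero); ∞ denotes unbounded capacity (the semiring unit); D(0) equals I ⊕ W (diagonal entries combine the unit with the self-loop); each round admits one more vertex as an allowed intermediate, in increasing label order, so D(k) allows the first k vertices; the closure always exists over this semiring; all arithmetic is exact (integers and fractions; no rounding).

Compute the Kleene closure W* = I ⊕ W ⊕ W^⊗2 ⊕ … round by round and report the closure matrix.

D(0):
  [∞, -∞, -∞, 24]
  [92, ∞, -∞, 91]
  [35, 3, ∞, 76]
  [-∞, -∞, 52, ∞]
D(1):
  [∞, -∞, -∞, 24]
  [92, ∞, -∞, 91]
  [35, 3, ∞, 76]
  [-∞, -∞, 52, ∞]
D(2):
  [∞, -∞, -∞, 24]
  [92, ∞, -∞, 91]
  [35, 3, ∞, 76]
  [-∞, -∞, 52, ∞]
D(3):
  [∞, -∞, -∞, 24]
  [92, ∞, -∞, 91]
  [35, 3, ∞, 76]
  [35, 3, 52, ∞]
D(4):
  [∞, 3, 24, 24]
  [92, ∞, 52, 91]
  [35, 3, ∞, 76]
  [35, 3, 52, ∞]
Answer: W* = [[∞, 3, 24, 24], [92, ∞, 52, 91], [35, 3, ∞, 76], [35, 3, 52, ∞]]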